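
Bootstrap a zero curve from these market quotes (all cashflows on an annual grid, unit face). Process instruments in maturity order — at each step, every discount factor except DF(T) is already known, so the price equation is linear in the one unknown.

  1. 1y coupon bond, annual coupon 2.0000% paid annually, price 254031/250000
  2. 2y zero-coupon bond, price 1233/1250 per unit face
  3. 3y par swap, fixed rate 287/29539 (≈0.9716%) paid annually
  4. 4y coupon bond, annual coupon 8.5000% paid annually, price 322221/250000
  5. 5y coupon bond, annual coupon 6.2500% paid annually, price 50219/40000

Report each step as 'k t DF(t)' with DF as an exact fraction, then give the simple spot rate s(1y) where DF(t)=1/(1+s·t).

step 1 [1y] bond c/1=1/50: DF=(254031/250000 − 1/50·(0))/(1+1/50) = 4981/5000 ≈ 0.996200
step 2 [2y] zero: DF = P = 1233/1250 ≈ 0.986400
step 3 [3y] swap r/1=287/29539: DF=(1 − 287/29539·(0.996200+0.986400))/(1+287/29539) = 9713/10000 ≈ 0.971300
step 4 [4y] bond c/1=17/200: DF=(322221/250000 − 17/200·(0.996200+0.986400+0.971300))/(1+17/200) = 1913/2000 ≈ 0.956500
step 5 [5y] bond c/1=1/16: DF=(50219/40000 − 1/16·(0.996200+0.986400+0.971300+0.956500))/(1+1/16) = 2379/2500 ≈ 0.951600

1 1 4981/5000
2 2 1233/1250
3 3 9713/10000
4 4 1913/2000
5 5 2379/2500
s(1y) = (1/(4981/5000) − 1)/(1) = 19/4981 ≈ 0.3814%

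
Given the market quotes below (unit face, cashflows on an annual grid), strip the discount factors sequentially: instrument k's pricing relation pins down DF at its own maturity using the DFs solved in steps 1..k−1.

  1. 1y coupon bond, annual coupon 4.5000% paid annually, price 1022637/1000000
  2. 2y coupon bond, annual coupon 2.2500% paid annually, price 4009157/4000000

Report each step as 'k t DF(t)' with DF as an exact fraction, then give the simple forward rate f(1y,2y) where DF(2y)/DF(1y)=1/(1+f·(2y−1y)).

1 1 4893/5000
2 2 9587/10000
f(1y,2y) = ((4893/5000)/(9587/10000) − 1)/(1) = 199/9587 ≈ 2.0757%

step 1 [1y] bond c/1=9/200: DF=(1022637/1000000 − 9/200·(0))/(1+9/200) = 4893/5000 ≈ 0.978600
step 2 [2y] bond c/1=9/400: DF=(4009157/4000000 − 9/400·(0.978600))/(1+9/400) = 9587/10000 ≈ 0.958700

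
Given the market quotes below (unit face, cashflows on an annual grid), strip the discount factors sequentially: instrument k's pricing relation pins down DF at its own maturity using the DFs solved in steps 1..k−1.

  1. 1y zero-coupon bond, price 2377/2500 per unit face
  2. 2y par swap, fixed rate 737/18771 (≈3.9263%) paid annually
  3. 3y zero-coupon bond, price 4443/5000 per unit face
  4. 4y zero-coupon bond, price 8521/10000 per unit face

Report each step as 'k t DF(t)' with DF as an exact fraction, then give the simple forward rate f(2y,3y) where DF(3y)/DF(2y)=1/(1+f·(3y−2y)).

step 1 [1y] zero: DF = P = 2377/2500 ≈ 0.950800
step 2 [2y] swap r/1=737/18771: DF=(1 − 737/18771·(0.950800))/(1+737/18771) = 9263/10000 ≈ 0.926300
step 3 [3y] zero: DF = P = 4443/5000 ≈ 0.888600
step 4 [4y] zero: DF = P = 8521/10000 ≈ 0.852100

1 1 2377/2500
2 2 9263/10000
3 3 4443/5000
4 4 8521/10000
f(2y,3y) = ((9263/10000)/(4443/5000) − 1)/(1) = 377/8886 ≈ 4.2426%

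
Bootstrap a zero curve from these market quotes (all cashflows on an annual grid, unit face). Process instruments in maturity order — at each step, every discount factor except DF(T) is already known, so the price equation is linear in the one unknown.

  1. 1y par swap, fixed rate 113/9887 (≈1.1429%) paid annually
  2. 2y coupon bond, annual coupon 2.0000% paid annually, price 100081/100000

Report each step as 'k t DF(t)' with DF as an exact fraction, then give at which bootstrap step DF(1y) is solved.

1 1 9887/10000
2 2 4809/5000
DF(1y) is solved at step 1

step 1 [1y] swap r/1=113/9887: DF=(1 − 113/9887·(0))/(1+113/9887) = 9887/10000 ≈ 0.988700
step 2 [2y] bond c/1=1/50: DF=(100081/100000 − 1/50·(0.988700))/(1+1/50) = 4809/5000 ≈ 0.961800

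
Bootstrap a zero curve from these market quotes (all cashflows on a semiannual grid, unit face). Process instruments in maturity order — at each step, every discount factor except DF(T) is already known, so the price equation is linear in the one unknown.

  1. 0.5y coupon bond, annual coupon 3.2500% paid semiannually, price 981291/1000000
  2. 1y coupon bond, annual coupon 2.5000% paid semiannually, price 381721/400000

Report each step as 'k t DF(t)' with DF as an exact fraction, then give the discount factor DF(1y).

step 1 [0.5y] bond c/2=13/800: DF=(981291/1000000 − 13/800·(0))/(1+13/800) = 1207/1250 ≈ 0.965600
step 2 [1y] bond c/2=1/80: DF=(381721/400000 − 1/80·(0.965600))/(1+1/80) = 4653/5000 ≈ 0.930600

1 1/2 1207/1250
2 1 4653/5000
DF(1y) = 4653/5000 ≈ 0.930600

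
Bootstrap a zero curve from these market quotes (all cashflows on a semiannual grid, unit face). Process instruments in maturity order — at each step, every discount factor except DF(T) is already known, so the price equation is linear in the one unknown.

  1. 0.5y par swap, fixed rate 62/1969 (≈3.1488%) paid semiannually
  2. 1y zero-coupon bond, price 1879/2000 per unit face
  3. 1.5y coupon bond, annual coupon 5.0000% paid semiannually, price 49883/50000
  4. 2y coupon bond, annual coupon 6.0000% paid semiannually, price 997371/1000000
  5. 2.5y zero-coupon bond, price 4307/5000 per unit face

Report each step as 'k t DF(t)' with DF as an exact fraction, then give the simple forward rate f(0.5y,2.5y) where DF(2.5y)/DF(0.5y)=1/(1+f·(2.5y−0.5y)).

1 1/2 1969/2000
2 1 1879/2000
3 3/2 579/625
4 2 8853/10000
5 5/2 4307/5000
f(0.5y,2.5y) = ((1969/2000)/(4307/5000) − 1)/(2) = 1231/17228 ≈ 7.1453%

step 1 [0.5y] swap r/2=31/1969: DF=(1 − 31/1969·(0))/(1+31/1969) = 1969/2000 ≈ 0.984500
step 2 [1y] zero: DF = P = 1879/2000 ≈ 0.939500
step 3 [1.5y] bond c/2=1/40: DF=(49883/50000 − 1/40·(0.984500+0.939500))/(1+1/40) = 579/625 ≈ 0.926400
step 4 [2y] bond c/2=3/100: DF=(997371/1000000 − 3/100·(0.984500+0.939500+0.926400))/(1+3/100) = 8853/10000 ≈ 0.885300
step 5 [2.5y] zero: DF = P = 4307/5000 ≈ 0.861400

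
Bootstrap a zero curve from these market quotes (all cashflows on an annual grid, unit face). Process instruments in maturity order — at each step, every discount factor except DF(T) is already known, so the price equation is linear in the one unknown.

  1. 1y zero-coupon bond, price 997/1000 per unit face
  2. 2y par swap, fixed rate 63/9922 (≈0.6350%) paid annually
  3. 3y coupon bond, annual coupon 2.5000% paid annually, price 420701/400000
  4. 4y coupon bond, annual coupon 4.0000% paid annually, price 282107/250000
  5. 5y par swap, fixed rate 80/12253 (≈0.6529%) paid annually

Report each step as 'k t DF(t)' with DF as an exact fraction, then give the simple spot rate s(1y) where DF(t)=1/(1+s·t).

step 1 [1y] zero: DF = P = 997/1000 ≈ 0.997000
step 2 [2y] swap r/1=63/9922: DF=(1 − 63/9922·(0.997000))/(1+63/9922) = 4937/5000 ≈ 0.987400
step 3 [3y] bond c/1=1/40: DF=(420701/400000 − 1/40·(0.997000+0.987400))/(1+1/40) = 9777/10000 ≈ 0.977700
step 4 [4y] bond c/1=1/25: DF=(282107/250000 − 1/25·(0.997000+0.987400+0.977700))/(1+1/25) = 9711/10000 ≈ 0.971100
step 5 [5y] swap r/1=80/12253: DF=(1 − 80/12253·(0.997000+0.987400+0.977700+0.971100))/(1+80/12253) = 121/125 ≈ 0.968000

1 1 997/1000
2 2 4937/5000
3 3 9777/10000
4 4 9711/10000
5 5 121/125
s(1y) = (1/(997/1000) − 1)/(1) = 3/997 ≈ 0.3009%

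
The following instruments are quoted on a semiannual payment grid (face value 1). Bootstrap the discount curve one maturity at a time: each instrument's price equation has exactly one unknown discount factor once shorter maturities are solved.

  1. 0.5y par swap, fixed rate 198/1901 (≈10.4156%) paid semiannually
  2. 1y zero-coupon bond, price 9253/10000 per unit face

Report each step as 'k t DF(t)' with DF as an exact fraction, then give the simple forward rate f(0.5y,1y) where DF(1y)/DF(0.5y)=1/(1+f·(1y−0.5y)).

1 1/2 1901/2000
2 1 9253/10000
f(0.5y,1y) = ((1901/2000)/(9253/10000) − 1)/(1/2) = 504/9253 ≈ 5.4469%

step 1 [0.5y] swap r/2=99/1901: DF=(1 − 99/1901·(0))/(1+99/1901) = 1901/2000 ≈ 0.950500
step 2 [1y] zero: DF = P = 9253/10000 ≈ 0.925300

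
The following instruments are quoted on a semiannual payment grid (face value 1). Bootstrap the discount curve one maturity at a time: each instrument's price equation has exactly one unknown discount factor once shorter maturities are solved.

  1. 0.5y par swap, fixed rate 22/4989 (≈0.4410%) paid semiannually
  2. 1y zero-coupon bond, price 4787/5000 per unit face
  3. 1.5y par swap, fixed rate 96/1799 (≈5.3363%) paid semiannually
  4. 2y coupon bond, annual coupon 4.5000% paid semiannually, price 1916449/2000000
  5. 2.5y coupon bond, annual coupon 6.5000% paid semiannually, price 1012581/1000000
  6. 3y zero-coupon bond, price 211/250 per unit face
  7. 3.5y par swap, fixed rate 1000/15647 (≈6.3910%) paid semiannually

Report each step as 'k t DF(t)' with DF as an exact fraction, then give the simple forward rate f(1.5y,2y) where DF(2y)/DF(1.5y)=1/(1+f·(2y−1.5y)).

1 1/2 4989/5000
2 1 4787/5000
3 3/2 577/625
4 2 4369/5000
5 5/2 4313/5000
6 3 211/250
7 7/2 4/5
f(1.5y,2y) = ((577/625)/(4369/5000) − 1)/(1/2) = 494/4369 ≈ 11.3069%

step 1 [0.5y] swap r/2=11/4989: DF=(1 − 11/4989·(0))/(1+11/4989) = 4989/5000 ≈ 0.997800
step 2 [1y] zero: DF = P = 4787/5000 ≈ 0.957400
step 3 [1.5y] swap r/2=48/1799: DF=(1 − 48/1799·(0.997800+0.957400))/(1+48/1799) = 577/625 ≈ 0.923200
step 4 [2y] bond c/2=9/400: DF=(1916449/2000000 − 9/400·(0.997800+0.957400+0.923200))/(1+9/400) = 4369/5000 ≈ 0.873800
step 5 [2.5y] bond c/2=13/400: DF=(1012581/1000000 − 13/400·(0.997800+0.957400+0.923200+0.873800))/(1+13/400) = 4313/5000 ≈ 0.862600
step 6 [3y] zero: DF = P = 211/250 ≈ 0.844000
step 7 [3.5y] swap r/2=500/15647: DF=(1 − 500/15647·(0.997800+0.957400+0.923200+0.873800+0.862600+0.844000))/(1+500/15647) = 4/5 ≈ 0.800000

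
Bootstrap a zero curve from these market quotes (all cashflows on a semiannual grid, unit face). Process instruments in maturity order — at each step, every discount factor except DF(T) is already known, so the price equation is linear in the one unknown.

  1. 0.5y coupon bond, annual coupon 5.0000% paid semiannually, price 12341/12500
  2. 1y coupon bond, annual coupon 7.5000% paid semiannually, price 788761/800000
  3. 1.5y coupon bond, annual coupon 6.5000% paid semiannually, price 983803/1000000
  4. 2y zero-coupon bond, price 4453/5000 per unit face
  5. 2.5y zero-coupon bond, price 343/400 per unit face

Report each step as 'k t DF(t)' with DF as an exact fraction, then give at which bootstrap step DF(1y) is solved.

step 1 [0.5y] bond c/2=1/40: DF=(12341/12500 − 1/40·(0))/(1+1/40) = 602/625 ≈ 0.963200
step 2 [1y] bond c/2=3/80: DF=(788761/800000 − 3/80·(0.963200))/(1+3/80) = 1831/2000 ≈ 0.915500
step 3 [1.5y] bond c/2=13/400: DF=(983803/1000000 − 13/400·(0.963200+0.915500))/(1+13/400) = 8937/10000 ≈ 0.893700
step 4 [2y] zero: DF = P = 4453/5000 ≈ 0.890600
step 5 [2.5y] zero: DF = P = 343/400 ≈ 0.857500

1 1/2 602/625
2 1 1831/2000
3 3/2 8937/10000
4 2 4453/5000
5 5/2 343/400
DF(1y) is solved at step 2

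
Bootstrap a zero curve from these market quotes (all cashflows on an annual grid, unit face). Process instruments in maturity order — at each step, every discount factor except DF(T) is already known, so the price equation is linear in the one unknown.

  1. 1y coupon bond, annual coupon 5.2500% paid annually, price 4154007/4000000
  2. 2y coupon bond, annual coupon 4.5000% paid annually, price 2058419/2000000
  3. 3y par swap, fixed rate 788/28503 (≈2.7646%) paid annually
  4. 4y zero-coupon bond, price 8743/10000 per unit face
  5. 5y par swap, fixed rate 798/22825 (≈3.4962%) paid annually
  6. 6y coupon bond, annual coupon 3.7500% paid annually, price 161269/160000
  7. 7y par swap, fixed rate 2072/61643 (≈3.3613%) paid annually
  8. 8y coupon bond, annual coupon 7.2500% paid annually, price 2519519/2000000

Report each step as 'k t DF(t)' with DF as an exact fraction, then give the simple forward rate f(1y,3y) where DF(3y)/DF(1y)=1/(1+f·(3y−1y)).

1 1 9867/10000
2 2 589/625
3 3 2303/2500
4 4 8743/10000
5 5 2101/2500
6 6 1613/2000
7 7 991/1250
8 8 7579/10000
f(1y,3y) = ((9867/10000)/(2303/2500) − 1)/(2) = 655/18424 ≈ 3.5551%

step 1 [1y] bond c/1=21/400: DF=(4154007/4000000 − 21/400·(0))/(1+21/400) = 9867/10000 ≈ 0.986700
step 2 [2y] bond c/1=9/200: DF=(2058419/2000000 − 9/200·(0.986700))/(1+9/200) = 589/625 ≈ 0.942400
step 3 [3y] swap r/1=788/28503: DF=(1 − 788/28503·(0.986700+0.942400))/(1+788/28503) = 2303/2500 ≈ 0.921200
step 4 [4y] zero: DF = P = 8743/10000 ≈ 0.874300
step 5 [5y] swap r/1=798/22825: DF=(1 − 798/22825·(0.986700+0.942400+0.921200+0.874300))/(1+798/22825) = 2101/2500 ≈ 0.840400
step 6 [6y] bond c/1=3/80: DF=(161269/160000 − 3/80·(0.986700+0.942400+0.921200+0.874300+0.840400))/(1+3/80) = 1613/2000 ≈ 0.806500
step 7 [7y] swap r/1=2072/61643: DF=(1 − 2072/61643·(0.986700+0.942400+0.921200+0.874300+0.840400+0.806500))/(1+2072/61643) = 991/1250 ≈ 0.792800
step 8 [8y] bond c/1=29/400: DF=(2519519/2000000 − 29/400·(0.986700+0.942400+0.921200+0.874300+0.840400+0.806500+0.792800))/(1+29/400) = 7579/10000 ≈ 0.757900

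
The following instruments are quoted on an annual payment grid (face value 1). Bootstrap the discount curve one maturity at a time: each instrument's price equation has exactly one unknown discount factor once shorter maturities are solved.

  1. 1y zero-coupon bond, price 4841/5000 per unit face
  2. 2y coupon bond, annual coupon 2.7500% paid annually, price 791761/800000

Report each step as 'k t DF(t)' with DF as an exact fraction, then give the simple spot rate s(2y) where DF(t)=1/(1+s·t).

1 1 4841/5000
2 2 9373/10000
s(2y) = (1/(9373/10000) − 1)/(2) = 627/18746 ≈ 3.3447%

step 1 [1y] zero: DF = P = 4841/5000 ≈ 0.968200
step 2 [2y] bond c/1=11/400: DF=(791761/800000 − 11/400·(0.968200))/(1+11/400) = 9373/10000 ≈ 0.937300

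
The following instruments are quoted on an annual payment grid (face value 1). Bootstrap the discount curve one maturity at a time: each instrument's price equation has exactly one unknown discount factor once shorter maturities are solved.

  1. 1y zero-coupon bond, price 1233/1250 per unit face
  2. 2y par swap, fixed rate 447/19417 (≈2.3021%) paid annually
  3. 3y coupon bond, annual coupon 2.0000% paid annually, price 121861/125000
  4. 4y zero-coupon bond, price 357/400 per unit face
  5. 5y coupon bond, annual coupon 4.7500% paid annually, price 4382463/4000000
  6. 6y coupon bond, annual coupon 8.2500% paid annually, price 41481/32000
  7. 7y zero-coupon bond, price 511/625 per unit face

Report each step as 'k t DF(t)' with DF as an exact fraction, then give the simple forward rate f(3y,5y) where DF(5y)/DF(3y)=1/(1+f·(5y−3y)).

1 1 1233/1250
2 2 9553/10000
3 3 9177/10000
4 4 357/400
5 5 4379/5000
6 6 528/625
7 7 511/625
f(3y,5y) = ((9177/10000)/(4379/5000) − 1)/(2) = 419/17516 ≈ 2.3921%

step 1 [1y] zero: DF = P = 1233/1250 ≈ 0.986400
step 2 [2y] swap r/1=447/19417: DF=(1 − 447/19417·(0.986400))/(1+447/19417) = 9553/10000 ≈ 0.955300
step 3 [3y] bond c/1=1/50: DF=(121861/125000 − 1/50·(0.986400+0.955300))/(1+1/50) = 9177/10000 ≈ 0.917700
step 4 [4y] zero: DF = P = 357/400 ≈ 0.892500
step 5 [5y] bond c/1=19/400: DF=(4382463/4000000 − 19/400·(0.986400+0.955300+0.917700+0.892500))/(1+19/400) = 4379/5000 ≈ 0.875800
step 6 [6y] bond c/1=33/400: DF=(41481/32000 − 33/400·(0.986400+0.955300+0.917700+0.892500+0.875800))/(1+33/400) = 528/625 ≈ 0.844800
step 7 [7y] zero: DF = P = 511/625 ≈ 0.817600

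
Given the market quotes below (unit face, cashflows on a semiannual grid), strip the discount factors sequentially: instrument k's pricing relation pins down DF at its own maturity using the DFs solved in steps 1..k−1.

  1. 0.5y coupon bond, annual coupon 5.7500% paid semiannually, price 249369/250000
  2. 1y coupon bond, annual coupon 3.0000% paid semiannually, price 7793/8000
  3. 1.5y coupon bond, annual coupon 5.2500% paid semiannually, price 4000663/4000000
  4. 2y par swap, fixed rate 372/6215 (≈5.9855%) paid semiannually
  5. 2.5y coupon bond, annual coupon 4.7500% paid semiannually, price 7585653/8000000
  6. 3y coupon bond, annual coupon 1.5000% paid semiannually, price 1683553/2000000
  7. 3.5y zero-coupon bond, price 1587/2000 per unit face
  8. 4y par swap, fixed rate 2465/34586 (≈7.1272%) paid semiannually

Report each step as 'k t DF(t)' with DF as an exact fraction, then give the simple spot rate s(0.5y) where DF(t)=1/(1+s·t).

1 1/2 606/625
2 1 4727/5000
3 3/2 1157/1250
4 2 2221/2500
5 5/2 8397/10000
6 3 1603/2000
7 7/2 1587/2000
8 4 1507/2000
s(0.5y) = (1/(606/625) − 1)/(1/2) = 19/303 ≈ 6.2706%

step 1 [0.5y] bond c/2=23/800: DF=(249369/250000 − 23/800·(0))/(1+23/800) = 606/625 ≈ 0.969600
step 2 [1y] bond c/2=3/200: DF=(7793/8000 − 3/200·(0.969600))/(1+3/200) = 4727/5000 ≈ 0.945400
step 3 [1.5y] bond c/2=21/800: DF=(4000663/4000000 − 21/800·(0.969600+0.945400))/(1+21/800) = 1157/1250 ≈ 0.925600
step 4 [2y] swap r/2=186/6215: DF=(1 − 186/6215·(0.969600+0.945400+0.925600))/(1+186/6215) = 2221/2500 ≈ 0.888400
step 5 [2.5y] bond c/2=19/800: DF=(7585653/8000000 − 19/800·(0.969600+0.945400+0.925600+0.888400))/(1+19/800) = 8397/10000 ≈ 0.839700
step 6 [3y] bond c/2=3/400: DF=(1683553/2000000 − 3/400·(0.969600+0.945400+0.925600+0.888400+0.839700))/(1+3/400) = 1603/2000 ≈ 0.801500
step 7 [3.5y] zero: DF = P = 1587/2000 ≈ 0.793500
step 8 [4y] swap r/2=2465/69172: DF=(1 − 2465/69172·(0.969600+0.945400+0.925600+0.888400+0.839700+0.801500+0.793500))/(1+2465/69172) = 1507/2000 ≈ 0.753500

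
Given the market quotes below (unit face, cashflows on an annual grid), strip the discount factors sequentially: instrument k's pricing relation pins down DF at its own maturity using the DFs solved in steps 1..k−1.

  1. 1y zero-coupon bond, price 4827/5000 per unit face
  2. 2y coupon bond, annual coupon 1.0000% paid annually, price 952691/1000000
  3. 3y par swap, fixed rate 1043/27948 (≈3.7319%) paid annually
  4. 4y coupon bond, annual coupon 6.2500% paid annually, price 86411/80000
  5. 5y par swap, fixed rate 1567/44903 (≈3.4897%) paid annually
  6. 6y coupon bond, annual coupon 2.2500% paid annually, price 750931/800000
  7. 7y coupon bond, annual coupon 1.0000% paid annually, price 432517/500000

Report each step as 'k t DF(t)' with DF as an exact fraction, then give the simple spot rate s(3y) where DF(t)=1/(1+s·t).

step 1 [1y] zero: DF = P = 4827/5000 ≈ 0.965400
step 2 [2y] bond c/1=1/100: DF=(952691/1000000 − 1/100·(0.965400))/(1+1/100) = 9337/10000 ≈ 0.933700
step 3 [3y] swap r/1=1043/27948: DF=(1 − 1043/27948·(0.965400+0.933700))/(1+1043/27948) = 8957/10000 ≈ 0.895700
step 4 [4y] bond c/1=1/16: DF=(86411/80000 − 1/16·(0.965400+0.933700+0.895700))/(1+1/16) = 4261/5000 ≈ 0.852200
step 5 [5y] swap r/1=1567/44903: DF=(1 − 1567/44903·(0.965400+0.933700+0.895700+0.852200))/(1+1567/44903) = 8433/10000 ≈ 0.843300
step 6 [6y] bond c/1=9/400: DF=(750931/800000 − 9/400·(0.965400+0.933700+0.895700+0.852200+0.843300))/(1+9/400) = 512/625 ≈ 0.819200
step 7 [7y] bond c/1=1/100: DF=(432517/500000 − 1/100·(0.965400+0.933700+0.895700+0.852200+0.843300+0.819200))/(1+1/100) = 8039/10000 ≈ 0.803900

1 1 4827/5000
2 2 9337/10000
3 3 8957/10000
4 4 4261/5000
5 5 8433/10000
6 6 512/625
7 7 8039/10000
s(3y) = (1/(8957/10000) − 1)/(3) = 1043/26871 ≈ 3.8815%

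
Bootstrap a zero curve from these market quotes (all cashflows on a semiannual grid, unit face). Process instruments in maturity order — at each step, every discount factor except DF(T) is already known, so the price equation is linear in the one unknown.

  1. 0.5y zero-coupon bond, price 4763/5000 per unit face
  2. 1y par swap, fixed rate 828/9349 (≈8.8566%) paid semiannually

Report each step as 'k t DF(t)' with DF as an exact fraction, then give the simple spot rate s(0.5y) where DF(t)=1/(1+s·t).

1 1/2 4763/5000
2 1 2293/2500
s(0.5y) = (1/(4763/5000) − 1)/(1/2) = 474/4763 ≈ 9.9517%

step 1 [0.5y] zero: DF = P = 4763/5000 ≈ 0.952600
step 2 [1y] swap r/2=414/9349: DF=(1 − 414/9349·(0.952600))/(1+414/9349) = 2293/2500 ≈ 0.917200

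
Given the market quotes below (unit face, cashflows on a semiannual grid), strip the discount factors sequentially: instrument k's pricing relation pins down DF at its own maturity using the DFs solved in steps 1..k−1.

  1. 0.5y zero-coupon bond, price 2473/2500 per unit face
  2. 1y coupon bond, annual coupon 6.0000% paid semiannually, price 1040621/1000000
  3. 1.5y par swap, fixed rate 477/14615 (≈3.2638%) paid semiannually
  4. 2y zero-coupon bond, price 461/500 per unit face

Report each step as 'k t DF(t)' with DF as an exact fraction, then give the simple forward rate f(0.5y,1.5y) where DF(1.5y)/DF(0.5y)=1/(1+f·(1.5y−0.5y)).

1 1/2 2473/2500
2 1 1963/2000
3 3/2 9523/10000
4 2 461/500
f(0.5y,1.5y) = ((2473/2500)/(9523/10000) − 1)/(1) = 369/9523 ≈ 3.8748%

step 1 [0.5y] zero: DF = P = 2473/2500 ≈ 0.989200
step 2 [1y] bond c/2=3/100: DF=(1040621/1000000 − 3/100·(0.989200))/(1+3/100) = 1963/2000 ≈ 0.981500
step 3 [1.5y] swap r/2=477/29230: DF=(1 − 477/29230·(0.989200+0.981500))/(1+477/29230) = 9523/10000 ≈ 0.952300
step 4 [2y] zero: DF = P = 461/500 ≈ 0.922000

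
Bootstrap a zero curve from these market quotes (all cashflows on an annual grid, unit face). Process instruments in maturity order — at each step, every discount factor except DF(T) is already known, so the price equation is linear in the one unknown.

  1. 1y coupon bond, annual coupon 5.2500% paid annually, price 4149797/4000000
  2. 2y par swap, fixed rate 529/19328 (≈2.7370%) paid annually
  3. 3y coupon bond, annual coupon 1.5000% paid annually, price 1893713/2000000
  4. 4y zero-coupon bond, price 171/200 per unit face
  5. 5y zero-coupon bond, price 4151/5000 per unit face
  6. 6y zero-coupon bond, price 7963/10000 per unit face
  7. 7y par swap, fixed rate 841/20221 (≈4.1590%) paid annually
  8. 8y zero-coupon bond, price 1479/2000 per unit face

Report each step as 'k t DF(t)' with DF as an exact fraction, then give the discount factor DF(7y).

step 1 [1y] bond c/1=21/400: DF=(4149797/4000000 − 21/400·(0))/(1+21/400) = 9857/10000 ≈ 0.985700
step 2 [2y] swap r/1=529/19328: DF=(1 − 529/19328·(0.985700))/(1+529/19328) = 9471/10000 ≈ 0.947100
step 3 [3y] bond c/1=3/200: DF=(1893713/2000000 − 3/200·(0.985700+0.947100))/(1+3/200) = 9043/10000 ≈ 0.904300
step 4 [4y] zero: DF = P = 171/200 ≈ 0.855000
step 5 [5y] zero: DF = P = 4151/5000 ≈ 0.830200
step 6 [6y] zero: DF = P = 7963/10000 ≈ 0.796300
step 7 [7y] swap r/1=841/20221: DF=(1 − 841/20221·(0.985700+0.947100+0.904300+0.855000+0.830200+0.796300))/(1+841/20221) = 7477/10000 ≈ 0.747700
step 8 [8y] zero: DF = P = 1479/2000 ≈ 0.739500

1 1 9857/10000
2 2 9471/10000
3 3 9043/10000
4 4 171/200
5 5 4151/5000
6 6 7963/10000
7 7 7477/10000
8 8 1479/2000
DF(7y) = 7477/10000 ≈ 0.747700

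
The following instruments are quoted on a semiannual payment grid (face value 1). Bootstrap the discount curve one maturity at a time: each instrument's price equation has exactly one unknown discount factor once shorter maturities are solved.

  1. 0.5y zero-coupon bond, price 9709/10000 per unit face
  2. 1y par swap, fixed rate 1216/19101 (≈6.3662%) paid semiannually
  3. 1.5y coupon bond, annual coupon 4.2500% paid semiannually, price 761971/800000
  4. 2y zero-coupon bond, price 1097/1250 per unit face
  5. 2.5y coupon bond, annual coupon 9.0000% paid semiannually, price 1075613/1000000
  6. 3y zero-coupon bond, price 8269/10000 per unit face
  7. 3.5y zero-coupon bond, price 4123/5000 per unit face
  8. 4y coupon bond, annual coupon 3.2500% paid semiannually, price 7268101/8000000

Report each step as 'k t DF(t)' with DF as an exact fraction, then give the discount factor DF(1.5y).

step 1 [0.5y] zero: DF = P = 9709/10000 ≈ 0.970900
step 2 [1y] swap r/2=608/19101: DF=(1 − 608/19101·(0.970900))/(1+608/19101) = 587/625 ≈ 0.939200
step 3 [1.5y] bond c/2=17/800: DF=(761971/800000 − 17/800·(0.970900+0.939200))/(1+17/800) = 8929/10000 ≈ 0.892900
step 4 [2y] zero: DF = P = 1097/1250 ≈ 0.877600
step 5 [2.5y] bond c/2=9/200: DF=(1075613/1000000 − 9/200·(0.970900+0.939200+0.892900+0.877600))/(1+9/200) = 2177/2500 ≈ 0.870800
step 6 [3y] zero: DF = P = 8269/10000 ≈ 0.826900
step 7 [3.5y] zero: DF = P = 4123/5000 ≈ 0.824600
step 8 [4y] bond c/2=13/800: DF=(7268101/8000000 − 13/800·(0.970900+0.939200+0.892900+0.877600+0.870800+0.826900+0.824600))/(1+13/800) = 1987/2500 ≈ 0.794800

1 1/2 9709/10000
2 1 587/625
3 3/2 8929/10000
4 2 1097/1250
5 5/2 2177/2500
6 3 8269/10000
7 7/2 4123/5000
8 4 1987/2500
DF(1.5y) = 8929/10000 ≈ 0.892900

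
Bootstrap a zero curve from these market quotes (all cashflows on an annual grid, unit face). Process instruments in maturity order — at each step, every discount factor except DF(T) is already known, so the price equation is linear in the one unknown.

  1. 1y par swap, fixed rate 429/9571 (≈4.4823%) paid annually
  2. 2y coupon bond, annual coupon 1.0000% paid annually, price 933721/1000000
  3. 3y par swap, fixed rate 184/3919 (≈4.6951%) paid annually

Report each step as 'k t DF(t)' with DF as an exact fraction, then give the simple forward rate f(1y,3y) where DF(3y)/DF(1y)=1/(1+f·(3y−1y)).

1 1 9571/10000
2 2 183/200
3 3 1089/1250
f(1y,3y) = ((9571/10000)/(1089/1250) − 1)/(2) = 859/17424 ≈ 4.9300%

step 1 [1y] swap r/1=429/9571: DF=(1 − 429/9571·(0))/(1+429/9571) = 9571/10000 ≈ 0.957100
step 2 [2y] bond c/1=1/100: DF=(933721/1000000 − 1/100·(0.957100))/(1+1/100) = 183/200 ≈ 0.915000
step 3 [3y] swap r/1=184/3919: DF=(1 − 184/3919·(0.957100+0.915000))/(1+184/3919) = 1089/1250 ≈ 0.871200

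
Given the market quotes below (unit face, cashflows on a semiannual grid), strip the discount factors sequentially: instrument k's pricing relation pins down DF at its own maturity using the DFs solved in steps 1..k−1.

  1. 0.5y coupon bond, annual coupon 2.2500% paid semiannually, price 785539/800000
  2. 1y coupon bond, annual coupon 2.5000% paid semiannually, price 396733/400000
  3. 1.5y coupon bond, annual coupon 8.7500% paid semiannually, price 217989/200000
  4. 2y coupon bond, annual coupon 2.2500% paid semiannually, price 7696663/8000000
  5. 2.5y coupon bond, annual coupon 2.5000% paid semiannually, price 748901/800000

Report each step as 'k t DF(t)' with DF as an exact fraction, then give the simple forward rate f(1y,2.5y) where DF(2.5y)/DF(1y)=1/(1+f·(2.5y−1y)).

1 1/2 971/1000
2 1 2419/2500
3 3/2 963/1000
4 2 9191/10000
5 5/2 4387/5000
f(1y,2.5y) = ((2419/2500)/(4387/5000) − 1)/(3/2) = 22/321 ≈ 6.8536%

step 1 [0.5y] bond c/2=9/800: DF=(785539/800000 − 9/800·(0))/(1+9/800) = 971/1000 ≈ 0.971000
step 2 [1y] bond c/2=1/80: DF=(396733/400000 − 1/80·(0.971000))/(1+1/80) = 2419/2500 ≈ 0.967600
step 3 [1.5y] bond c/2=7/160: DF=(217989/200000 − 7/160·(0.971000+0.967600))/(1+7/160) = 963/1000 ≈ 0.963000
step 4 [2y] bond c/2=9/800: DF=(7696663/8000000 − 9/800·(0.971000+0.967600+0.963000))/(1+9/800) = 9191/10000 ≈ 0.919100
step 5 [2.5y] bond c/2=1/80: DF=(748901/800000 − 1/80·(0.971000+0.967600+0.963000+0.919100))/(1+1/80) = 4387/5000 ≈ 0.877400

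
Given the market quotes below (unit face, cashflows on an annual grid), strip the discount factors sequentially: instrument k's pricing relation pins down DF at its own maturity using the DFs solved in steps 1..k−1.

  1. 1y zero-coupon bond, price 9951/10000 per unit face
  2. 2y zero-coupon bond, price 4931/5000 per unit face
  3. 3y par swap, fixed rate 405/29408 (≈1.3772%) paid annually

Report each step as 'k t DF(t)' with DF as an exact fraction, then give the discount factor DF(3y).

1 1 9951/10000
2 2 4931/5000
3 3 1919/2000
DF(3y) = 1919/2000 ≈ 0.959500

step 1 [1y] zero: DF = P = 9951/10000 ≈ 0.995100
step 2 [2y] zero: DF = P = 4931/5000 ≈ 0.986200
step 3 [3y] swap r/1=405/29408: DF=(1 − 405/29408·(0.995100+0.986200))/(1+405/29408) = 1919/2000 ≈ 0.959500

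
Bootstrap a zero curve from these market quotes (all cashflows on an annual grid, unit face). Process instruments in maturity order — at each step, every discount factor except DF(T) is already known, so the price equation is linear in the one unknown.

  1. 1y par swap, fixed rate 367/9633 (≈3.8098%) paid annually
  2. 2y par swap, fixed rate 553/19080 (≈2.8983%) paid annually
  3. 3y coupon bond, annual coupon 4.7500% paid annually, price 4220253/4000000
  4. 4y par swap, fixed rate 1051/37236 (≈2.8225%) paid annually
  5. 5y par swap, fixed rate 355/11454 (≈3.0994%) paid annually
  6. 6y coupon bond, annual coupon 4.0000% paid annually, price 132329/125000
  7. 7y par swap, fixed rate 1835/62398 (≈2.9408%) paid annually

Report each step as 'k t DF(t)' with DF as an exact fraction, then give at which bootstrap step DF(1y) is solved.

step 1 [1y] swap r/1=367/9633: DF=(1 − 367/9633·(0))/(1+367/9633) = 9633/10000 ≈ 0.963300
step 2 [2y] swap r/1=553/19080: DF=(1 − 553/19080·(0.963300))/(1+553/19080) = 9447/10000 ≈ 0.944700
step 3 [3y] bond c/1=19/400: DF=(4220253/4000000 − 19/400·(0.963300+0.944700))/(1+19/400) = 9207/10000 ≈ 0.920700
step 4 [4y] swap r/1=1051/37236: DF=(1 − 1051/37236·(0.963300+0.944700+0.920700))/(1+1051/37236) = 8949/10000 ≈ 0.894900
step 5 [5y] swap r/1=355/11454: DF=(1 − 355/11454·(0.963300+0.944700+0.920700+0.894900))/(1+355/11454) = 429/500 ≈ 0.858000
step 6 [6y] bond c/1=1/25: DF=(132329/125000 − 1/25·(0.963300+0.944700+0.920700+0.894900+0.858000))/(1+1/25) = 8417/10000 ≈ 0.841700
step 7 [7y] swap r/1=1835/62398: DF=(1 − 1835/62398·(0.963300+0.944700+0.920700+0.894900+0.858000+0.841700))/(1+1835/62398) = 1633/2000 ≈ 0.816500

1 1 9633/10000
2 2 9447/10000
3 3 9207/10000
4 4 8949/10000
5 5 429/500
6 6 8417/10000
7 7 1633/2000
DF(1y) is solved at step 1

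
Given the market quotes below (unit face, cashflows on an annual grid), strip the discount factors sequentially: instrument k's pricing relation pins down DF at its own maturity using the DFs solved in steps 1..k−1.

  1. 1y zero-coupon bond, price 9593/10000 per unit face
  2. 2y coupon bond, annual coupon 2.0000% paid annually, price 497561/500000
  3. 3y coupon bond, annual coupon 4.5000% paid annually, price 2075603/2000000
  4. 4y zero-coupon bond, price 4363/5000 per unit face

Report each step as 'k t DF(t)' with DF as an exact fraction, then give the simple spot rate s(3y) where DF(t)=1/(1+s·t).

step 1 [1y] zero: DF = P = 9593/10000 ≈ 0.959300
step 2 [2y] bond c/1=1/50: DF=(497561/500000 − 1/50·(0.959300))/(1+1/50) = 598/625 ≈ 0.956800
step 3 [3y] bond c/1=9/200: DF=(2075603/2000000 − 9/200·(0.959300+0.956800))/(1+9/200) = 4553/5000 ≈ 0.910600
step 4 [4y] zero: DF = P = 4363/5000 ≈ 0.872600

1 1 9593/10000
2 2 598/625
3 3 4553/5000
4 4 4363/5000
s(3y) = (1/(4553/5000) − 1)/(3) = 149/4553 ≈ 3.2726%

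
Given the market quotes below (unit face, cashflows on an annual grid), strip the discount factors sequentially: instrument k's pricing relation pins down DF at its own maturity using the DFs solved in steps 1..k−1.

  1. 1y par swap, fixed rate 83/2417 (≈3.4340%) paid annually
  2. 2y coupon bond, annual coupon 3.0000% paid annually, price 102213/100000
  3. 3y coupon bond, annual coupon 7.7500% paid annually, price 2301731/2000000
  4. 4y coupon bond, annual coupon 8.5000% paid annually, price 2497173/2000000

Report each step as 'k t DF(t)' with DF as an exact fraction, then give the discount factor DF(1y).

1 1 2417/2500
2 2 4821/5000
3 3 2323/2500
4 4 9267/10000
DF(1y) = 2417/2500 ≈ 0.966800

step 1 [1y] swap r/1=83/2417: DF=(1 − 83/2417·(0))/(1+83/2417) = 2417/2500 ≈ 0.966800
step 2 [2y] bond c/1=3/100: DF=(102213/100000 − 3/100·(0.966800))/(1+3/100) = 4821/5000 ≈ 0.964200
step 3 [3y] bond c/1=31/400: DF=(2301731/2000000 − 31/400·(0.966800+0.964200))/(1+31/400) = 2323/2500 ≈ 0.929200
step 4 [4y] bond c/1=17/200: DF=(2497173/2000000 − 17/200·(0.966800+0.964200+0.929200))/(1+17/200) = 9267/10000 ≈ 0.926700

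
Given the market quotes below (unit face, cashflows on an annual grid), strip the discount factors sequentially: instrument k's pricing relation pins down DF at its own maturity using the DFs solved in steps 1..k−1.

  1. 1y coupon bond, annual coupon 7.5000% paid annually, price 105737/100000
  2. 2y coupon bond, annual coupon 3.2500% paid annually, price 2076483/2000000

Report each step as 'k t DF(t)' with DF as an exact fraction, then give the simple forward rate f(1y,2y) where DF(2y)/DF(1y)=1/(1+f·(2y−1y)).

1 1 2459/2500
2 2 4873/5000
f(1y,2y) = ((2459/2500)/(4873/5000) − 1)/(1) = 45/4873 ≈ 0.9235%

step 1 [1y] bond c/1=3/40: DF=(105737/100000 − 3/40·(0))/(1+3/40) = 2459/2500 ≈ 0.983600
step 2 [2y] bond c/1=13/400: DF=(2076483/2000000 − 13/400·(0.983600))/(1+13/400) = 4873/5000 ≈ 0.974600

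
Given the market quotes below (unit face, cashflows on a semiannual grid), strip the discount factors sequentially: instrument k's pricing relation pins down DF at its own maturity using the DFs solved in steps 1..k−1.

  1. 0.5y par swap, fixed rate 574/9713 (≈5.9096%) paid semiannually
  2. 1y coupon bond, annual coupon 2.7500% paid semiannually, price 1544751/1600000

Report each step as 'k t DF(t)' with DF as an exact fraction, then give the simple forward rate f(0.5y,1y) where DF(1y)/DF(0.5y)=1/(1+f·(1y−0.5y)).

step 1 [0.5y] swap r/2=287/9713: DF=(1 − 287/9713·(0))/(1+287/9713) = 9713/10000 ≈ 0.971300
step 2 [1y] bond c/2=11/800: DF=(1544751/1600000 − 11/800·(0.971300))/(1+11/800) = 587/625 ≈ 0.939200

1 1/2 9713/10000
2 1 587/625
f(0.5y,1y) = ((9713/10000)/(587/625) − 1)/(1/2) = 321/4696 ≈ 6.8356%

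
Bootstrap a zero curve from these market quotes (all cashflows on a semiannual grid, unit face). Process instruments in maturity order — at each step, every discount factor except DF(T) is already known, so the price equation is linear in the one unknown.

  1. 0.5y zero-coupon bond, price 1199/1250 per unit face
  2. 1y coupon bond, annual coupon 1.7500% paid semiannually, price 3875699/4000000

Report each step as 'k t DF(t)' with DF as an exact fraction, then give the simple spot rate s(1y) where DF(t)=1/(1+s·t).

1 1/2 1199/1250
2 1 4761/5000
s(1y) = (1/(4761/5000) − 1)/(1) = 239/4761 ≈ 5.0200%

step 1 [0.5y] zero: DF = P = 1199/1250 ≈ 0.959200
step 2 [1y] bond c/2=7/800: DF=(3875699/4000000 − 7/800·(0.959200))/(1+7/800) = 4761/5000 ≈ 0.952200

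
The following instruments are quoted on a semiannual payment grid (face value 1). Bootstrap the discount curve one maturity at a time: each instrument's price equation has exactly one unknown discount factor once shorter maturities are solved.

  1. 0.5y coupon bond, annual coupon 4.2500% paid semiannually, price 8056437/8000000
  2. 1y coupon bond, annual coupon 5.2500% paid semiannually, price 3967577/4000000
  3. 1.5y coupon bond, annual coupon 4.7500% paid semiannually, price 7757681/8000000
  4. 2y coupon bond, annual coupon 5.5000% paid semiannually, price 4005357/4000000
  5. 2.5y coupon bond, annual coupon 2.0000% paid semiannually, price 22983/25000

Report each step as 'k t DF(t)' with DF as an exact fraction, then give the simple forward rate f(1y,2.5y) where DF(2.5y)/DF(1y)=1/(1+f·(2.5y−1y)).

1 1/2 9861/10000
2 1 9413/10000
3 3/2 361/400
4 2 2247/2500
5 5/2 8733/10000
f(1y,2.5y) = ((9413/10000)/(8733/10000) − 1)/(3/2) = 1360/26199 ≈ 5.1910%

step 1 [0.5y] bond c/2=17/800: DF=(8056437/8000000 − 17/800·(0))/(1+17/800) = 9861/10000 ≈ 0.986100
step 2 [1y] bond c/2=21/800: DF=(3967577/4000000 − 21/800·(0.986100))/(1+21/800) = 9413/10000 ≈ 0.941300
step 3 [1.5y] bond c/2=19/800: DF=(7757681/8000000 − 19/800·(0.986100+0.941300))/(1+19/800) = 361/400 ≈ 0.902500
step 4 [2y] bond c/2=11/400: DF=(4005357/4000000 − 11/400·(0.986100+0.941300+0.902500))/(1+11/400) = 2247/2500 ≈ 0.898800
step 5 [2.5y] bond c/2=1/100: DF=(22983/25000 − 1/100·(0.986100+0.941300+0.902500+0.898800))/(1+1/100) = 8733/10000 ≈ 0.873300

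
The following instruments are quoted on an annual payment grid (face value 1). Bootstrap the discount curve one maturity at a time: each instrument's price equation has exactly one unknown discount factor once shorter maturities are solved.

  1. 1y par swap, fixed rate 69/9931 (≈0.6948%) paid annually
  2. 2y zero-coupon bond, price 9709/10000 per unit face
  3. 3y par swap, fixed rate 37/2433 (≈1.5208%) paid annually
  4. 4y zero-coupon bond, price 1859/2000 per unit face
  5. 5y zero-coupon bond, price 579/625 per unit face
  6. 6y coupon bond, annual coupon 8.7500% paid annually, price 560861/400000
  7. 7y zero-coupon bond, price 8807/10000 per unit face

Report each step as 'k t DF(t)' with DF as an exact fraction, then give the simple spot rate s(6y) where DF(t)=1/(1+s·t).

1 1 9931/10000
2 2 9709/10000
3 3 2389/2500
4 4 1859/2000
5 5 579/625
6 6 9051/10000
7 7 8807/10000
s(6y) = (1/(9051/10000) − 1)/(6) = 949/54306 ≈ 1.7475%

step 1 [1y] swap r/1=69/9931: DF=(1 − 69/9931·(0))/(1+69/9931) = 9931/10000 ≈ 0.993100
step 2 [2y] zero: DF = P = 9709/10000 ≈ 0.970900
step 3 [3y] swap r/1=37/2433: DF=(1 − 37/2433·(0.993100+0.970900))/(1+37/2433) = 2389/2500 ≈ 0.955600
step 4 [4y] zero: DF = P = 1859/2000 ≈ 0.929500
step 5 [5y] zero: DF = P = 579/625 ≈ 0.926400
step 6 [6y] bond c/1=7/80: DF=(560861/400000 − 7/80·(0.993100+0.970900+0.955600+0.929500+0.926400))/(1+7/80) = 9051/10000 ≈ 0.905100
step 7 [7y] zero: DF = P = 8807/10000 ≈ 0.880700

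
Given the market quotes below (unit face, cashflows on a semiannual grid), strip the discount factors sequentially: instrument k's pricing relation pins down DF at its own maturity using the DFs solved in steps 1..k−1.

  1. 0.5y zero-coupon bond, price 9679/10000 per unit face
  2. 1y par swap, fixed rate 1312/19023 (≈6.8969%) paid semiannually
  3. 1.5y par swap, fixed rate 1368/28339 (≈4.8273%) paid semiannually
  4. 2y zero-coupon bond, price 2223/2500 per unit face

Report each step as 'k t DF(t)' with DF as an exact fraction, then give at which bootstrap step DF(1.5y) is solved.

1 1/2 9679/10000
2 1 584/625
3 3/2 2329/2500
4 2 2223/2500
DF(1.5y) is solved at step 3

step 1 [0.5y] zero: DF = P = 9679/10000 ≈ 0.967900
step 2 [1y] swap r/2=656/19023: DF=(1 − 656/19023·(0.967900))/(1+656/19023) = 584/625 ≈ 0.934400
step 3 [1.5y] swap r/2=684/28339: DF=(1 − 684/28339·(0.967900+0.934400))/(1+684/28339) = 2329/2500 ≈ 0.931600
step 4 [2y] zero: DF = P = 2223/2500 ≈ 0.889200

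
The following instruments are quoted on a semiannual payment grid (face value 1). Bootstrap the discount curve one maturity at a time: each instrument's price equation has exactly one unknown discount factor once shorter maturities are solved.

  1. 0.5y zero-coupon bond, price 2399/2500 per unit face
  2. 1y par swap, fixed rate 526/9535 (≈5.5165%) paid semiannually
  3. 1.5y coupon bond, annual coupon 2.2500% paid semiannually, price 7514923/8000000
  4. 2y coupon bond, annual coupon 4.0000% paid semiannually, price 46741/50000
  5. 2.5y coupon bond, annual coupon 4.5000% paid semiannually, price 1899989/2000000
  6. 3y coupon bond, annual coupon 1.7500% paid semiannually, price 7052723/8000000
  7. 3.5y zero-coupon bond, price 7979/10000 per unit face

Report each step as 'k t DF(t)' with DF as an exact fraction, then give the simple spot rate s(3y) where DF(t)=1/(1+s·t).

1 1/2 2399/2500
2 1 4737/5000
3 3/2 9077/10000
4 2 8613/10000
5 5/2 4241/5000
6 3 8347/10000
7 7/2 7979/10000
s(3y) = (1/(8347/10000) − 1)/(3) = 551/8347 ≈ 6.6012%

step 1 [0.5y] zero: DF = P = 2399/2500 ≈ 0.959600
step 2 [1y] swap r/2=263/9535: DF=(1 − 263/9535·(0.959600))/(1+263/9535) = 4737/5000 ≈ 0.947400
step 3 [1.5y] bond c/2=9/800: DF=(7514923/8000000 − 9/800·(0.959600+0.947400))/(1+9/800) = 9077/10000 ≈ 0.907700
step 4 [2y] bond c/2=1/50: DF=(46741/50000 − 1/50·(0.959600+0.947400+0.907700))/(1+1/50) = 8613/10000 ≈ 0.861300
step 5 [2.5y] bond c/2=9/400: DF=(1899989/2000000 − 9/400·(0.959600+0.947400+0.907700+0.861300))/(1+9/400) = 4241/5000 ≈ 0.848200
step 6 [3y] bond c/2=7/800: DF=(7052723/8000000 − 7/800·(0.959600+0.947400+0.907700+0.861300+0.848200))/(1+7/800) = 8347/10000 ≈ 0.834700
step 7 [3.5y] zero: DF = P = 7979/10000 ≈ 0.797900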